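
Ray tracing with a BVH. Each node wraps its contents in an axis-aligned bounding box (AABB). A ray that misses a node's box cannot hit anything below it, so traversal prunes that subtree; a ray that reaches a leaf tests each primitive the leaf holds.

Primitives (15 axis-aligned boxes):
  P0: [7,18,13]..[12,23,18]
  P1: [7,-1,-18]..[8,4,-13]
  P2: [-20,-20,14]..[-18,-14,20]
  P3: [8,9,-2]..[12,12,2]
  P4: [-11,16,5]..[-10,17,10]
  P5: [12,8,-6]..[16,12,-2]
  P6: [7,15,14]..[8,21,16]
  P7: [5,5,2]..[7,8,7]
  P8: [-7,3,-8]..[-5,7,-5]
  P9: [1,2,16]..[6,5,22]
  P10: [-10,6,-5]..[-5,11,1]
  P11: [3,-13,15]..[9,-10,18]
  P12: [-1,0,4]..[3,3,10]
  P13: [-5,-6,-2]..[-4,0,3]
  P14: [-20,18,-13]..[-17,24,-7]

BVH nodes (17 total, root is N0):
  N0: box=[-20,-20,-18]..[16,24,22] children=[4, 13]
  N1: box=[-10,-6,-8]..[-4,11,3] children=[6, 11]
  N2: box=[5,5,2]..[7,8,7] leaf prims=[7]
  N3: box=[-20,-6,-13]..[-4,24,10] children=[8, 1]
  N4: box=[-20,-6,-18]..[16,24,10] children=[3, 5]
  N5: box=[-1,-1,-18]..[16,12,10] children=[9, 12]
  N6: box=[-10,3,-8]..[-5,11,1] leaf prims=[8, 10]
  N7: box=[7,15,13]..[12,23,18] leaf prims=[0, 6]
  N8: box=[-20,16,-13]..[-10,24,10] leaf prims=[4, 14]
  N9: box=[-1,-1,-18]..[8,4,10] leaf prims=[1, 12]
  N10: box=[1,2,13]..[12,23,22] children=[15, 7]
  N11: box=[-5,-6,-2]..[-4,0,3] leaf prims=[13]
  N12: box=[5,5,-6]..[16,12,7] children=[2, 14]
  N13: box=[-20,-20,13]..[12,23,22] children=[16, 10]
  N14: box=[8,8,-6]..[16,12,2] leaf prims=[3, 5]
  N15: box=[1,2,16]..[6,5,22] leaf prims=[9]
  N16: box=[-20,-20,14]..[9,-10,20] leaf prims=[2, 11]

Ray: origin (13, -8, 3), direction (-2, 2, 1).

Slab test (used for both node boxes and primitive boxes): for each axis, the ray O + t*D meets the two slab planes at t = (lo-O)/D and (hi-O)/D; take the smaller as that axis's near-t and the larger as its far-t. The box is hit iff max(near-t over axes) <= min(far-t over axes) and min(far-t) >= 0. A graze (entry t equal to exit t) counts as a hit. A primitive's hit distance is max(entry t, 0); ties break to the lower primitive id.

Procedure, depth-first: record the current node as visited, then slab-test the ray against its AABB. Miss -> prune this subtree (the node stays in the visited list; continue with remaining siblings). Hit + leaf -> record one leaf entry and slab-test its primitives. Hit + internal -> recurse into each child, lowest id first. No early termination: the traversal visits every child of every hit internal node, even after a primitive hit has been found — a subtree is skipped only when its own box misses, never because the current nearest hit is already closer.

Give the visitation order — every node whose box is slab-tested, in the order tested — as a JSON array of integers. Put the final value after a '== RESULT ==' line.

Traverse from the root:
N0 x:[-3/2,33/2] y:[-6,16] z:[-21,19] -> hit [-3/2,16], descend [4, 13]
  N4 x:[-3/2,33/2] y:[1,16] z:[-21,7] -> hit [1,7], descend [3, 5]
    N3 x:[17/2,33/2] y:[1,16] z:[-16,7] -> miss, prune
    N5 x:[-3/2,7] y:[7/2,10] z:[-21,7] -> hit [7/2,7], descend [9, 12]
      N9 x:[5/2,7] y:[7/2,6] z:[-21,7] -> hit [7/2,6] leaf, test {P1(miss), P12@t=5}
      N12 x:[-3/2,4] y:[13/2,10] z:[-9,4] -> miss, prune
  N13 x:[1/2,33/2] y:[-6,31/2] z:[10,19] -> hit [10,31/2], descend [10, 16]
    N10 x:[1/2,6] y:[5,31/2] z:[10,19] -> miss, prune
    N16 x:[2,33/2] y:[-6,-1] z:[11,17] -> miss, prune

Summary -> nodes [0, 4, 3, 5, 9, 12, 13, 10, 16]; box-tests=9; leaf-entries=1; first=P12

== RESULT ==
[0, 4, 3, 5, 9, 12, 13, 10, 16]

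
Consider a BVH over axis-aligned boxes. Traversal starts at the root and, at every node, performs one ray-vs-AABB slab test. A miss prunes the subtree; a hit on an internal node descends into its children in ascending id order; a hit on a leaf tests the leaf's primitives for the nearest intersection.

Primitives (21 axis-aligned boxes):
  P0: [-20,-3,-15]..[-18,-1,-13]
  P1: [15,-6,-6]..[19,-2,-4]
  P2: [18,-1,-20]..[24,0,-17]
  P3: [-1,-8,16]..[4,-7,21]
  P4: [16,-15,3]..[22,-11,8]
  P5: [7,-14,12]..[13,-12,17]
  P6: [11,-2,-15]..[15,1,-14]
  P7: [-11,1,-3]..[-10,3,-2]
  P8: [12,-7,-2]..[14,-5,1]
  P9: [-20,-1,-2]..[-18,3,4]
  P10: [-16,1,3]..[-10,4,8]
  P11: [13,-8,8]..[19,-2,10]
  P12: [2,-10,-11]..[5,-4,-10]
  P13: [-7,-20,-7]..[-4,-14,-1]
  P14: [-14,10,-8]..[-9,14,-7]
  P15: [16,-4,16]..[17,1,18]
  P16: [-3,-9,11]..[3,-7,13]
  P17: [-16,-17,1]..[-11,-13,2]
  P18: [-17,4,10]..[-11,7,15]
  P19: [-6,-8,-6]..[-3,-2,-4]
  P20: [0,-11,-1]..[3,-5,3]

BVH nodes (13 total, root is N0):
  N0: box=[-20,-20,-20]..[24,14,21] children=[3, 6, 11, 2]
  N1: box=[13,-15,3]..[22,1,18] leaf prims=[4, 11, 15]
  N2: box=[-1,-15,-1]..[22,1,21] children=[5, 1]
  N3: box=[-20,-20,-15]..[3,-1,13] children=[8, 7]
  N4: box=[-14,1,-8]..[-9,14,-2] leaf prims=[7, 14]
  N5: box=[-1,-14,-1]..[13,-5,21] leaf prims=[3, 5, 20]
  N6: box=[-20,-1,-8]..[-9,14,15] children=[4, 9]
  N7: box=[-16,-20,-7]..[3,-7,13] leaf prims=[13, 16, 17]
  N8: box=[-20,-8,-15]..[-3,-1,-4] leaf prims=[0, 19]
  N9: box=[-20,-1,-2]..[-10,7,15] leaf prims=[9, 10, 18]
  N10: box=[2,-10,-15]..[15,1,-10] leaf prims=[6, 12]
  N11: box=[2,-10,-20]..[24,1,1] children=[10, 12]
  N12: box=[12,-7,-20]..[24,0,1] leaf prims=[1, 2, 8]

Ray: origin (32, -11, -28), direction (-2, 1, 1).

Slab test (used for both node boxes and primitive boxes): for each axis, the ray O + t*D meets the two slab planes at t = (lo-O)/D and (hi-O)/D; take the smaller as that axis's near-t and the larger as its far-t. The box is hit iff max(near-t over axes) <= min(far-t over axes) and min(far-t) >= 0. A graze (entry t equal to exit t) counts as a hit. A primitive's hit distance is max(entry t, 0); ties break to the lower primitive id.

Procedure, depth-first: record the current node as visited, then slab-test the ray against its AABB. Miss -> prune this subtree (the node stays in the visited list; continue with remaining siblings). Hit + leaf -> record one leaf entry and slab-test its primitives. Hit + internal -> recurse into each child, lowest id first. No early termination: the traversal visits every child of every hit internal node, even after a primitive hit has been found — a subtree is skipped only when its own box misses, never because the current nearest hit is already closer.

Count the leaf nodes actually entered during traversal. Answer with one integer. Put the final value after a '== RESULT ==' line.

Trace the traversal:
N0 x:[4,26] y:[-9,25] z:[8,49] -> hit [8,25], descend [2, 3, 6, 11]
  N2 x:[5,33/2] y:[-4,12] z:[27,49] -> miss, prune
  N3 x:[29/2,26] y:[-9,10] z:[13,41] -> miss, prune
  N6 x:[41/2,26] y:[10,25] z:[20,43] -> hit [41/2,25], descend [4, 9]
    N4 x:[41/2,23] y:[12,25] z:[20,26] -> hit [41/2,23] leaf, test {P7(miss), P14@t=21}
    N9 x:[21,26] y:[10,18] z:[26,43] -> miss, prune
  N11 x:[4,15] y:[1,12] z:[8,29] -> hit [8,12], descend [10, 12]
    N10 x:[17/2,15] y:[1,12] z:[13,18] -> miss, prune
    N12 x:[4,10] y:[4,11] z:[8,29] -> hit [8,10] leaf, test {P1(miss), P2(miss), P8(miss)}

order=[0, 2, 3, 6, 4, 9, 11, 10, 12]  |boxes|=9  |leaves|=2  hit=P14

== RESULT ==
2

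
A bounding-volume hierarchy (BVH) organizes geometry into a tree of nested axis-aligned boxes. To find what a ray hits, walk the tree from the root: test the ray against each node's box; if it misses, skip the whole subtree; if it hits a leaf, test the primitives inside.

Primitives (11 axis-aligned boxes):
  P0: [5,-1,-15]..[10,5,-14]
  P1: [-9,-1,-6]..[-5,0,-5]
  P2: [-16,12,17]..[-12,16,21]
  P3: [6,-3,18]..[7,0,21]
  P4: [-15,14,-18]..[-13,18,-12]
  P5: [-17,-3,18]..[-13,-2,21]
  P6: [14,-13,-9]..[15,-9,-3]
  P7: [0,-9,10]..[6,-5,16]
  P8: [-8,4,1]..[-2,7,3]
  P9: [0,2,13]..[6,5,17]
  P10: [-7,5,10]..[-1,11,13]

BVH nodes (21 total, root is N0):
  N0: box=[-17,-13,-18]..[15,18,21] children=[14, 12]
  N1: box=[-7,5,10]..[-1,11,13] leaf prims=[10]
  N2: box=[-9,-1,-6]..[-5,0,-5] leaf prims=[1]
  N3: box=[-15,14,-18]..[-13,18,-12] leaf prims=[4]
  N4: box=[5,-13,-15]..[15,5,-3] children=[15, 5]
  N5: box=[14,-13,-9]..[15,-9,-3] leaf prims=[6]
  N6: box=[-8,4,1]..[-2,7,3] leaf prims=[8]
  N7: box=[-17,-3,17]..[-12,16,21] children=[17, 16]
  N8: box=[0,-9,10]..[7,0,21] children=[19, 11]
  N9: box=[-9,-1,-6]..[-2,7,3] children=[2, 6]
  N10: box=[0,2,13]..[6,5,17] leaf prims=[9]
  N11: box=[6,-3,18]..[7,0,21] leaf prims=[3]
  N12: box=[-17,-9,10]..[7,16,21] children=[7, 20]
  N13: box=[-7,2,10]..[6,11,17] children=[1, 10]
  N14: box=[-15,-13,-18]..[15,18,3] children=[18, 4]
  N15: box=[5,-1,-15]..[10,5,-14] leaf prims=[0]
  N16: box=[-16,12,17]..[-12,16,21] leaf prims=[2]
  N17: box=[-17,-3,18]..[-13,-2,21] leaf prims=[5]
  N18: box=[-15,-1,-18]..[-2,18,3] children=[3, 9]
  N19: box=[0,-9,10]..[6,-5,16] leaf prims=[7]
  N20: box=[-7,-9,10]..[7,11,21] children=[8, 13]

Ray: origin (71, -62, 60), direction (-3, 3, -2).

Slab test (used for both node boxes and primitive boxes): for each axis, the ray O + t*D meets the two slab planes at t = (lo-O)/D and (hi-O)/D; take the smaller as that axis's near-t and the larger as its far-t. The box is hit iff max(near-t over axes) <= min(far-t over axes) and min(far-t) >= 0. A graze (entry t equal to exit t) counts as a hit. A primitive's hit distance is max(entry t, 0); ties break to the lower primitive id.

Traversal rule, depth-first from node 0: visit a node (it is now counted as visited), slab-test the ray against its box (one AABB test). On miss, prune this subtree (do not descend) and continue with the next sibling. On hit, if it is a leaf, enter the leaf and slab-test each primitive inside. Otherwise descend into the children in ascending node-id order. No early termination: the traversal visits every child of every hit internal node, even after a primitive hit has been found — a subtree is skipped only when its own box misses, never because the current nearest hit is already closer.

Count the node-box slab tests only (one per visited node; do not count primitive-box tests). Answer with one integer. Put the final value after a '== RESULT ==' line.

Walk:
N0 x:[56/3,88/3] y:[49/3,80/3] z:[39/2,39] -> hit [39/2,80/3], descend [12, 14]
  N12 x:[64/3,88/3] y:[53/3,26] z:[39/2,25] -> hit [64/3,25], descend [7, 20]
    N7 x:[83/3,88/3] y:[59/3,26] z:[39/2,43/2] -> miss, prune
    N20 x:[64/3,26] y:[53/3,73/3] z:[39/2,25] -> hit [64/3,73/3], descend [8, 13]
      N8 x:[64/3,71/3] y:[53/3,62/3] z:[39/2,25] -> miss, prune
      N13 x:[65/3,26] y:[64/3,73/3] z:[43/2,25] -> hit [65/3,73/3], descend [1, 10]
        N1 x:[24,26] y:[67/3,73/3] z:[47/2,25] -> hit [24,73/3] leaf, test {P10@t=24}
        N10 x:[65/3,71/3] y:[64/3,67/3] z:[43/2,47/2] -> hit [65/3,67/3] leaf, test {P9@t=65/3}
  N14 x:[56/3,86/3] y:[49/3,80/3] z:[57/2,39] -> miss, prune

Visited [0, 12, 7, 20, 8, 13, 1, 10, 14]. Tests: 9 box, 2 leaf. Nearest: P9.

== RESULT ==
9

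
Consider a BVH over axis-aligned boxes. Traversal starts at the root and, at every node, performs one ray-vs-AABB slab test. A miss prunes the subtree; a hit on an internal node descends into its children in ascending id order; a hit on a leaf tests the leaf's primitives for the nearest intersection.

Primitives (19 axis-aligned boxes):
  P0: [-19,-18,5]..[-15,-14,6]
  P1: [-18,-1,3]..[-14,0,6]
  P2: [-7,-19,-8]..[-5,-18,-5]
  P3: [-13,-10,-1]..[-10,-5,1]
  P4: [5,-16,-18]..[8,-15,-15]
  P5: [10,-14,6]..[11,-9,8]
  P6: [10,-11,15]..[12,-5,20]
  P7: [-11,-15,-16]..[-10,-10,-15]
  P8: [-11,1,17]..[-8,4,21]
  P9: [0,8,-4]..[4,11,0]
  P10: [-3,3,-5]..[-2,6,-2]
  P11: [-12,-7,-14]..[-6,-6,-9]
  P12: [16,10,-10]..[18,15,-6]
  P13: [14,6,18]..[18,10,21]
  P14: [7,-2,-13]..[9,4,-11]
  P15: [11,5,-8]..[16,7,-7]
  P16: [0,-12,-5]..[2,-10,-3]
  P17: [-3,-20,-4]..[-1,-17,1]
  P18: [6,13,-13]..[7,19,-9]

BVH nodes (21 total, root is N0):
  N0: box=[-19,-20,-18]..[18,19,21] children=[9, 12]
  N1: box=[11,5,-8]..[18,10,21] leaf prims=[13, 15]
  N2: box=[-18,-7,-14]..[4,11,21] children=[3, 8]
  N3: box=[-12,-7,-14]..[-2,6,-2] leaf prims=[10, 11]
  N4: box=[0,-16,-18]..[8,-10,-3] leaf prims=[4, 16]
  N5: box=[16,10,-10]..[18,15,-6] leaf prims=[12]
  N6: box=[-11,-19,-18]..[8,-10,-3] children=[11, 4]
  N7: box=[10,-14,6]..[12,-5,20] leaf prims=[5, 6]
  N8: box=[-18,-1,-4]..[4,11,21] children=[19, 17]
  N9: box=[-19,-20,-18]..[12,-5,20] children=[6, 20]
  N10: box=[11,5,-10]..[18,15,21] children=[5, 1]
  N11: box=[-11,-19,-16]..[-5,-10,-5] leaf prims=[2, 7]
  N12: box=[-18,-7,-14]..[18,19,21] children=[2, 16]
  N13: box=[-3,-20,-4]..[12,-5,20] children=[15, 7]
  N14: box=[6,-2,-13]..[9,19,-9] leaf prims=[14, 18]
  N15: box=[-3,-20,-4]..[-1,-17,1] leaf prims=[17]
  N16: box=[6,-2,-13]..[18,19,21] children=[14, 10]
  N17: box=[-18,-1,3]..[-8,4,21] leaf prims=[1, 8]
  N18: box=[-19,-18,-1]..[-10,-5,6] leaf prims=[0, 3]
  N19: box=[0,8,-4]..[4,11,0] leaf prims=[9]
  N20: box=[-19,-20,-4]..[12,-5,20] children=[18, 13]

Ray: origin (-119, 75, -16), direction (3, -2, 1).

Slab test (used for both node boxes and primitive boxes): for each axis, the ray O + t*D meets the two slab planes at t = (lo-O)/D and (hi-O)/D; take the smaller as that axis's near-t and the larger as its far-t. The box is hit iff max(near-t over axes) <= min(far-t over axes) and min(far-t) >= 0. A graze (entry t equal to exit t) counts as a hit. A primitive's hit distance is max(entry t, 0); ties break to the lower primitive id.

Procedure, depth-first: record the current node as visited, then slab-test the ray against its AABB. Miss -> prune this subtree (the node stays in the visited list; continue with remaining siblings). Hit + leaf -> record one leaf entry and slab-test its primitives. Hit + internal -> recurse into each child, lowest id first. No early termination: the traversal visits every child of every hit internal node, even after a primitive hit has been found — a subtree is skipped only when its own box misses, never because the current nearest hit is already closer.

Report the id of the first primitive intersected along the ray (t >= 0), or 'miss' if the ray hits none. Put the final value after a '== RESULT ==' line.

Traverse from the root:
N0 x:[100/3,137/3] y:[28,95/2] z:[-2,37] -> hit [100/3,37], descend [9, 12]
  N9 x:[100/3,131/3] y:[40,95/2] z:[-2,36] -> miss, prune
  N12 x:[101/3,137/3] y:[28,41] z:[2,37] -> hit [101/3,37], descend [2, 16]
    N2 x:[101/3,41] y:[32,41] z:[2,37] -> hit [101/3,37], descend [3, 8]
      N3 x:[107/3,39] y:[69/2,41] z:[2,14] -> miss, prune
      N8 x:[101/3,41] y:[32,38] z:[12,37] -> hit [101/3,37], descend [17, 19]
        N17 x:[101/3,37] y:[71/2,38] z:[19,37] -> hit [71/2,37] leaf, test {P1(miss), P8@t=36}
        N19 x:[119/3,41] y:[32,67/2] z:[12,16] -> miss, prune
    N16 x:[125/3,137/3] y:[28,77/2] z:[3,37] -> miss, prune

Summary -> nodes [0, 9, 12, 2, 3, 8, 17, 19, 16]; box-tests=9; leaf-entries=1; first=P8

== RESULT ==
8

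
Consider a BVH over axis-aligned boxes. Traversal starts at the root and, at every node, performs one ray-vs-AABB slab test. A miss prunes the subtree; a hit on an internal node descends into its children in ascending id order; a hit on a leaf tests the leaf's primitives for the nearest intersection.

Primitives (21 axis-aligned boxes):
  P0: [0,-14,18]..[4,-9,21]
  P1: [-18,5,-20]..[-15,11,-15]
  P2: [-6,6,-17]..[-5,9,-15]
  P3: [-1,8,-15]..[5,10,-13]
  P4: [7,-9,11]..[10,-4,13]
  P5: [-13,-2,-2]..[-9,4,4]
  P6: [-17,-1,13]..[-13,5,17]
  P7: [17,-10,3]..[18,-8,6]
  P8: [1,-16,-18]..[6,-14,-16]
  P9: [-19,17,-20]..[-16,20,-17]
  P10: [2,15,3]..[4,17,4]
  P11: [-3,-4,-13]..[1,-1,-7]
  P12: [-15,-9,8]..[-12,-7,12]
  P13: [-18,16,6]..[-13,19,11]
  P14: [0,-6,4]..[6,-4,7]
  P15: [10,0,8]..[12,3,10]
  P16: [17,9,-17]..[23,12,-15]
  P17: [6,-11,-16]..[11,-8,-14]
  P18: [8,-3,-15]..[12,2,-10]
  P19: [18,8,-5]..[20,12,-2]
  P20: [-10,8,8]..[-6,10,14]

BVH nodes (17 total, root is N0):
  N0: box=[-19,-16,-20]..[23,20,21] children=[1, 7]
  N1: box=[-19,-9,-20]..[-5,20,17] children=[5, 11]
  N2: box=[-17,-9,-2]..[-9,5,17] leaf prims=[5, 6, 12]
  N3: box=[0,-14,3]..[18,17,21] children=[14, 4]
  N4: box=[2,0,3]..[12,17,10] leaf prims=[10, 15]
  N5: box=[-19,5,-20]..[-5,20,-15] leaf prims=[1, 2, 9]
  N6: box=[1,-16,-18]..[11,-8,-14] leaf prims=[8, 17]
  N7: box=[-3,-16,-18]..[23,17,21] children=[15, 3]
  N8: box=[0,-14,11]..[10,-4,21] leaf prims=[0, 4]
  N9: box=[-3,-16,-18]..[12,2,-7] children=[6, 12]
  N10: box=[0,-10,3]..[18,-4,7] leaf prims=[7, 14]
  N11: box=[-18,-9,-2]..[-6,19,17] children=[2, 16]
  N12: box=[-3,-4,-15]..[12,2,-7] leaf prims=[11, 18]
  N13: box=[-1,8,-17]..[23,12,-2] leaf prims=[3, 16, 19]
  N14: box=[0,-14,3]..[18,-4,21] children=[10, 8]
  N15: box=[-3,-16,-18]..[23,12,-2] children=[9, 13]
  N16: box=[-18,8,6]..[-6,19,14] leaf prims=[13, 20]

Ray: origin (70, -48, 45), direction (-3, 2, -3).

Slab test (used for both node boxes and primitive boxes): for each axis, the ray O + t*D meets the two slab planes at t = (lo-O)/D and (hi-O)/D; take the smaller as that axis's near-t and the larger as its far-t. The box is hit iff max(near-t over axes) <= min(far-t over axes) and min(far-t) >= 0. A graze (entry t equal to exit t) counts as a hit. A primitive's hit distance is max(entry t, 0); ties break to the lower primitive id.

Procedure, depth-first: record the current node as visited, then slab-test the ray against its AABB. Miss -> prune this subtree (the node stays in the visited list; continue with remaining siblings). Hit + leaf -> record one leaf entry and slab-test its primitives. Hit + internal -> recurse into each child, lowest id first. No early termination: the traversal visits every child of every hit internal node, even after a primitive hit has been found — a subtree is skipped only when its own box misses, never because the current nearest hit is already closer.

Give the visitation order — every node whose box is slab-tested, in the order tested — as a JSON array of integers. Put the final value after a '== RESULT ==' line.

Trace the traversal:
N0 x:[47/3,89/3] y:[16,34] z:[8,65/3] -> hit [16,65/3], descend [1, 7]
  N1 x:[25,89/3] y:[39/2,34] z:[28/3,65/3] -> miss, prune
  N7 x:[47/3,73/3] y:[16,65/2] z:[8,21] -> hit [16,21], descend [3, 15]
    N3 x:[52/3,70/3] y:[17,65/2] z:[8,14] -> miss, prune
    N15 x:[47/3,73/3] y:[16,30] z:[47/3,21] -> hit [16,21], descend [9, 13]
      N9 x:[58/3,73/3] y:[16,25] z:[52/3,21] -> hit [58/3,21], descend [6, 12]
        N6 x:[59/3,23] y:[16,20] z:[59/3,21] -> hit [59/3,20] leaf, test {P8(miss), P17@t=59/3}
        N12 x:[58/3,73/3] y:[22,25] z:[52/3,20] -> miss, prune
      N13 x:[47/3,71/3] y:[28,30] z:[47/3,62/3] -> miss, prune

Visited [0, 1, 7, 3, 15, 9, 6, 12, 13]. Tests: 9 box, 1 leaf. Nearest: P17.

== RESULT ==
[0, 1, 7, 3, 15, 9, 6, 12, 13]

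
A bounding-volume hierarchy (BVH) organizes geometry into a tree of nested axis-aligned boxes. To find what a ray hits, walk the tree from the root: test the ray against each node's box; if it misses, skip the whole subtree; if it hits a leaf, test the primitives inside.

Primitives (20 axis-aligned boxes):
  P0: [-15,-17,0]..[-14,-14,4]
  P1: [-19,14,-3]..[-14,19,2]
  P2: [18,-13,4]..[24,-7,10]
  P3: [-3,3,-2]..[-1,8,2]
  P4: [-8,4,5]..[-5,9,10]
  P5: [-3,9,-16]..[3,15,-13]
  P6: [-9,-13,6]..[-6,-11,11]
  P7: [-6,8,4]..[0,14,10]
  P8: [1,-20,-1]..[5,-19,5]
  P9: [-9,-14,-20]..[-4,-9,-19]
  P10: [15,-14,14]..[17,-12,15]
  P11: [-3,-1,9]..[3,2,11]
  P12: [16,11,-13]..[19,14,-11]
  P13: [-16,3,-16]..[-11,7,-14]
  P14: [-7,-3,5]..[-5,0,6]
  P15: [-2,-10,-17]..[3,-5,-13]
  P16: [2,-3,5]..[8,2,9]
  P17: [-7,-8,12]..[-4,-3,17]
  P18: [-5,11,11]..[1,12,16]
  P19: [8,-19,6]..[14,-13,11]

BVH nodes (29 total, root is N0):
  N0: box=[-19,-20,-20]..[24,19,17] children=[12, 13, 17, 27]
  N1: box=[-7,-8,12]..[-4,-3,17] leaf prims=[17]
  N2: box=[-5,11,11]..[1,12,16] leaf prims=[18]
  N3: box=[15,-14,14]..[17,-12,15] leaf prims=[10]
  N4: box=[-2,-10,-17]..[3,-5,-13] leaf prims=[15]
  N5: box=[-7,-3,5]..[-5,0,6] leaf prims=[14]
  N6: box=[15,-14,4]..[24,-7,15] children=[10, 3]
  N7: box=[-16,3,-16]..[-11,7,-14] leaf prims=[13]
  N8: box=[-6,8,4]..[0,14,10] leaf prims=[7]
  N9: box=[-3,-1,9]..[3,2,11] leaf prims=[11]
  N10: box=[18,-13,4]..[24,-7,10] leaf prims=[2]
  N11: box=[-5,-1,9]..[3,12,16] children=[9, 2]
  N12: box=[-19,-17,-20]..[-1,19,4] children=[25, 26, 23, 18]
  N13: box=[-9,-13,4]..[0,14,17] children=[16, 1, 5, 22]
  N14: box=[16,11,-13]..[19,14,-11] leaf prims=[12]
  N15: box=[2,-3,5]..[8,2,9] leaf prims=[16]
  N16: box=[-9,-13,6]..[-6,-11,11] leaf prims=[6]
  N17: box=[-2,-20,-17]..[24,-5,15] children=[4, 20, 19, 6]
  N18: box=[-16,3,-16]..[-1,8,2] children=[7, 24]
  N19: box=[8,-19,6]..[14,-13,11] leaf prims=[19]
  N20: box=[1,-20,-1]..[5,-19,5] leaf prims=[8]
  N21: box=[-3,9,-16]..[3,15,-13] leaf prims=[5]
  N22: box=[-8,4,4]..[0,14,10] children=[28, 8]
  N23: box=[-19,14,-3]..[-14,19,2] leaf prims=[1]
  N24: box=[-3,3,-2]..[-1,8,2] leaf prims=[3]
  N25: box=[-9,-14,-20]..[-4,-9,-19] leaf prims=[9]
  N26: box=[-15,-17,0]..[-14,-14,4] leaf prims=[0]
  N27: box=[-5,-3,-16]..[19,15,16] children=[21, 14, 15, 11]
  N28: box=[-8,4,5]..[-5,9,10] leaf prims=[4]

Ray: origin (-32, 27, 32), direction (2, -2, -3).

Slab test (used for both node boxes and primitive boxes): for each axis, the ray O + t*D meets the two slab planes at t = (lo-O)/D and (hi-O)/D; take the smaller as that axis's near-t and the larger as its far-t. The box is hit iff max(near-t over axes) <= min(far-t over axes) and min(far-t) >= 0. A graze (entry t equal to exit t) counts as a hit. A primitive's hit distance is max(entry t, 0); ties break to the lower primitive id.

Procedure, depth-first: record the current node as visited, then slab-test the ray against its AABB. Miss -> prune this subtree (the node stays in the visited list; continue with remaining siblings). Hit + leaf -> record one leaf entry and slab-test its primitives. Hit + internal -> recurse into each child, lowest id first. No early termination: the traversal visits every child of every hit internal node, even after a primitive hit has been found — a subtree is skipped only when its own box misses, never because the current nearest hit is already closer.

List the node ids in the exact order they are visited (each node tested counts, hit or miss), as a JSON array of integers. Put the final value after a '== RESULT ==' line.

Trace the traversal:
N0 x:[13/2,28] y:[4,47/2] z:[5,52/3] -> hit [13/2,52/3], descend [12, 13, 17, 27]
  N12 x:[13/2,31/2] y:[4,22] z:[28/3,52/3] -> hit [28/3,31/2], descend [18, 23, 25, 26]
    N18 x:[8,31/2] y:[19/2,12] z:[10,16] -> hit [10,12], descend [7, 24]
      N7 x:[8,21/2] y:[10,12] z:[46/3,16] -> miss, prune
      N24 x:[29/2,31/2] y:[19/2,12] z:[10,34/3] -> miss, prune
    N23 x:[13/2,9] y:[4,13/2] z:[10,35/3] -> miss, prune
    N25 x:[23/2,14] y:[18,41/2] z:[17,52/3] -> miss, prune
    N26 x:[17/2,9] y:[41/2,22] z:[28/3,32/3] -> miss, prune
  N13 x:[23/2,16] y:[13/2,20] z:[5,28/3] -> miss, prune
  N17 x:[15,28] y:[16,47/2] z:[17/3,49/3] -> hit [16,49/3], descend [4, 6, 19, 20]
    N4 x:[15,35/2] y:[16,37/2] z:[15,49/3] -> hit [16,49/3] leaf, test {P15@t=16}
    N6 x:[47/2,28] y:[17,41/2] z:[17/3,28/3] -> miss, prune
    N19 x:[20,23] y:[20,23] z:[7,26/3] -> miss, prune
    N20 x:[33/2,37/2] y:[23,47/2] z:[9,11] -> miss, prune
  N27 x:[27/2,51/2] y:[6,15] z:[16/3,16] -> hit [27/2,15], descend [11, 14, 15, 21]
    N11 x:[27/2,35/2] y:[15/2,14] z:[16/3,23/3] -> miss, prune
    N14 x:[24,51/2] y:[13/2,8] z:[43/3,15] -> miss, prune
    N15 x:[17,20] y:[25/2,15] z:[23/3,9] -> miss, prune
    N21 x:[29/2,35/2] y:[6,9] z:[15,16] -> miss, prune

order=[0, 12, 18, 7, 24, 23, 25, 26, 13, 17, 4, 6, 19, 20, 27, 11, 14, 15, 21]  |boxes|=19  |leaves|=1  hit=P15

== RESULT ==
[0, 12, 18, 7, 24, 23, 25, 26, 13, 17, 4, 6, 19, 20, 27, 11, 14, 15, 21]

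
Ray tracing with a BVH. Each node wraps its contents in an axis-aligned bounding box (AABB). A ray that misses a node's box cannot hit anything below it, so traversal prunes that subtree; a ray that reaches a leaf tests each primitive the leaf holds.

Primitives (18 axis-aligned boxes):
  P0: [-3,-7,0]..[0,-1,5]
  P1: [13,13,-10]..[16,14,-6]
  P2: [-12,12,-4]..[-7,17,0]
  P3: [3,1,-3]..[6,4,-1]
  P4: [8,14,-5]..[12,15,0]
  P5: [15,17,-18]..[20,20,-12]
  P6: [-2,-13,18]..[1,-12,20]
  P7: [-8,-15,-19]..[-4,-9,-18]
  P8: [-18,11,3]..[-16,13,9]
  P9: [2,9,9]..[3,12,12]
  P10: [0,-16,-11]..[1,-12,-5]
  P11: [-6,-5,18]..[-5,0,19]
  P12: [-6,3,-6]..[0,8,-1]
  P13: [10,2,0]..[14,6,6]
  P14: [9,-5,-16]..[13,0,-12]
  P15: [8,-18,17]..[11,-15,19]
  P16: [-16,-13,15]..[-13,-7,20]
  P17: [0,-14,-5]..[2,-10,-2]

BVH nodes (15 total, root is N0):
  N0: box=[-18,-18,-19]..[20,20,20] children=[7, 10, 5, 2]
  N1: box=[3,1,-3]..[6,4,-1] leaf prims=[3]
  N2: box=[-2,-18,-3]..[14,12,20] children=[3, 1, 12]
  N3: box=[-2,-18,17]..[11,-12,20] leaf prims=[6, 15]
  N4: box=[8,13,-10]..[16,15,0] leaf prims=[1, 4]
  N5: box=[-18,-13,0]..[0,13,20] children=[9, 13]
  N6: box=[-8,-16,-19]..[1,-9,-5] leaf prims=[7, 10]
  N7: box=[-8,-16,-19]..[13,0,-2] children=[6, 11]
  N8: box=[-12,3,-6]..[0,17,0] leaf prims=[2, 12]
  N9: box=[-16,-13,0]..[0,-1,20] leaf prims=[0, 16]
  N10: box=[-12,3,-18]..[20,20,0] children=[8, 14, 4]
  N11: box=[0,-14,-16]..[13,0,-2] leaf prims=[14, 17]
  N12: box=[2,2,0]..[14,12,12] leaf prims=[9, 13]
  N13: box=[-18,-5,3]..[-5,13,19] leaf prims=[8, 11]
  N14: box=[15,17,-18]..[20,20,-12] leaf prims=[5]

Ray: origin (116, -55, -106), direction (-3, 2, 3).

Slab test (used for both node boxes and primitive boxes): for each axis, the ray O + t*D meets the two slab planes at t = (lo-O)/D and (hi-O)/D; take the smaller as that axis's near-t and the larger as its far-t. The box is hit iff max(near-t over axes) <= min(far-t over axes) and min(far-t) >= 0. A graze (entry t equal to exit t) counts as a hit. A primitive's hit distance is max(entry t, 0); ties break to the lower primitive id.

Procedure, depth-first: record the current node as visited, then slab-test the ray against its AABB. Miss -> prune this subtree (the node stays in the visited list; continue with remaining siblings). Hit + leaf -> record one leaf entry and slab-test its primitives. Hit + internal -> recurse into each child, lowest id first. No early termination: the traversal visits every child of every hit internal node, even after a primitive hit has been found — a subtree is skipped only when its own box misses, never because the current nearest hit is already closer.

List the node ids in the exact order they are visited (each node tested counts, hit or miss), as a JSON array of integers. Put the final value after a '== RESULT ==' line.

Walk:
N0 x:[32,134/3] y:[37/2,75/2] z:[29,42] -> hit [32,75/2], descend [2, 5, 7, 10]
  N2 x:[34,118/3] y:[37/2,67/2] z:[103/3,42] -> miss, prune
  N5 x:[116/3,134/3] y:[21,34] z:[106/3,42] -> miss, prune
  N7 x:[103/3,124/3] y:[39/2,55/2] z:[29,104/3] -> miss, prune
  N10 x:[32,128/3] y:[29,75/2] z:[88/3,106/3] -> hit [32,106/3], descend [4, 8, 14]
    N4 x:[100/3,36] y:[34,35] z:[32,106/3] -> hit [34,35] leaf, test {P1(miss), P4@t=104/3}
    N8 x:[116/3,128/3] y:[29,36] z:[100/3,106/3] -> miss, prune
    N14 x:[32,101/3] y:[36,75/2] z:[88/3,94/3] -> miss, prune

Visited [0, 2, 5, 7, 10, 4, 8, 14]. Tests: 8 box, 1 leaf. Nearest: P4.

== RESULT ==
[0, 2, 5, 7, 10, 4, 8, 14]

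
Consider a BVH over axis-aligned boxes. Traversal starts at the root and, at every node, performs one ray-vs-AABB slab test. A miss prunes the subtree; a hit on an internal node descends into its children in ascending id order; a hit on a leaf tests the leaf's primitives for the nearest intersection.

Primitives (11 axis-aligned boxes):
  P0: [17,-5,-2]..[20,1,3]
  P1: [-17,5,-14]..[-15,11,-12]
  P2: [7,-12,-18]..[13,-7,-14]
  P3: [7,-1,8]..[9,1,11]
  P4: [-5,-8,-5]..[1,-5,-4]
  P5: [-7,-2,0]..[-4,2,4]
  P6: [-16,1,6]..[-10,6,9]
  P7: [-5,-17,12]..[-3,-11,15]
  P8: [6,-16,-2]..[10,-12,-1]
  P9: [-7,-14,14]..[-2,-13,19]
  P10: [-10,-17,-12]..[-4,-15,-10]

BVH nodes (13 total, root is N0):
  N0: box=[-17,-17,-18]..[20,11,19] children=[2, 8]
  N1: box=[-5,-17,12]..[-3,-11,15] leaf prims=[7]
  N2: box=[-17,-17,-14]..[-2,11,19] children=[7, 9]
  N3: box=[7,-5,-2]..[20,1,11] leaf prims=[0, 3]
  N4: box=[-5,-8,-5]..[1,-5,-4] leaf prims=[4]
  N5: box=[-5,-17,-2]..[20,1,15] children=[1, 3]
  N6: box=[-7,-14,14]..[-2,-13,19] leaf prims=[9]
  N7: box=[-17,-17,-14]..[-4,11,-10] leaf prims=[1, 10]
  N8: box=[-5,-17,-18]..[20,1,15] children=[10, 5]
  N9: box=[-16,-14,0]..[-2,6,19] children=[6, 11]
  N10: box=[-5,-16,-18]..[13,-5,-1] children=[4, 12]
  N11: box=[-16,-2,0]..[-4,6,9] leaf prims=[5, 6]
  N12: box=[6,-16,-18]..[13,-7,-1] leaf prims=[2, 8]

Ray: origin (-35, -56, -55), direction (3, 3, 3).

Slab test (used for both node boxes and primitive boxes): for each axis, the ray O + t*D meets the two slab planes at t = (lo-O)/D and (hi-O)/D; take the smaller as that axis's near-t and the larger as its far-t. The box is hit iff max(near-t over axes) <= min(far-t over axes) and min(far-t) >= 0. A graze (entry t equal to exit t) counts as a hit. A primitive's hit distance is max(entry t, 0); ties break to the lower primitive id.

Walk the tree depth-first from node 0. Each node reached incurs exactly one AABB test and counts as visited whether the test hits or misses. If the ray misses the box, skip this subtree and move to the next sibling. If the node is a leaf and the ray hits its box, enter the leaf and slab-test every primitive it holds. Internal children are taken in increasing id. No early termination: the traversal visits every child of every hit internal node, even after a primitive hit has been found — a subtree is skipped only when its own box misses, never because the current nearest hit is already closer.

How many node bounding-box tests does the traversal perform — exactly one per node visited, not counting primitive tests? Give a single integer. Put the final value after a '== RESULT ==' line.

Trace the traversal:
N0 x:[6,55/3] y:[13,67/3] z:[37/3,74/3] -> hit [13,55/3], descend [2, 8]
  N2 x:[6,11] y:[13,67/3] z:[41/3,74/3] -> miss, prune
  N8 x:[10,55/3] y:[13,19] z:[37/3,70/3] -> hit [13,55/3], descend [5, 10]
    N5 x:[10,55/3] y:[13,19] z:[53/3,70/3] -> hit [53/3,55/3], descend [1, 3]
      N1 x:[10,32/3] y:[13,15] z:[67/3,70/3] -> miss, prune
      N3 x:[14,55/3] y:[17,19] z:[53/3,22] -> hit [53/3,55/3] leaf, test {P0@t=53/3, P3(miss)}
    N10 x:[10,16] y:[40/3,17] z:[37/3,18] -> hit [40/3,16], descend [4, 12]
      N4 x:[10,12] y:[16,17] z:[50/3,17] -> miss, prune
      N12 x:[41/3,16] y:[40/3,49/3] z:[37/3,18] -> hit [41/3,16] leaf, test {P2(miss), P8(miss)}

9 AABB tests over nodes [0, 2, 8, 5, 1, 3, 10, 4, 12]; 2 leaves entered; closest P0.

== RESULT ==
9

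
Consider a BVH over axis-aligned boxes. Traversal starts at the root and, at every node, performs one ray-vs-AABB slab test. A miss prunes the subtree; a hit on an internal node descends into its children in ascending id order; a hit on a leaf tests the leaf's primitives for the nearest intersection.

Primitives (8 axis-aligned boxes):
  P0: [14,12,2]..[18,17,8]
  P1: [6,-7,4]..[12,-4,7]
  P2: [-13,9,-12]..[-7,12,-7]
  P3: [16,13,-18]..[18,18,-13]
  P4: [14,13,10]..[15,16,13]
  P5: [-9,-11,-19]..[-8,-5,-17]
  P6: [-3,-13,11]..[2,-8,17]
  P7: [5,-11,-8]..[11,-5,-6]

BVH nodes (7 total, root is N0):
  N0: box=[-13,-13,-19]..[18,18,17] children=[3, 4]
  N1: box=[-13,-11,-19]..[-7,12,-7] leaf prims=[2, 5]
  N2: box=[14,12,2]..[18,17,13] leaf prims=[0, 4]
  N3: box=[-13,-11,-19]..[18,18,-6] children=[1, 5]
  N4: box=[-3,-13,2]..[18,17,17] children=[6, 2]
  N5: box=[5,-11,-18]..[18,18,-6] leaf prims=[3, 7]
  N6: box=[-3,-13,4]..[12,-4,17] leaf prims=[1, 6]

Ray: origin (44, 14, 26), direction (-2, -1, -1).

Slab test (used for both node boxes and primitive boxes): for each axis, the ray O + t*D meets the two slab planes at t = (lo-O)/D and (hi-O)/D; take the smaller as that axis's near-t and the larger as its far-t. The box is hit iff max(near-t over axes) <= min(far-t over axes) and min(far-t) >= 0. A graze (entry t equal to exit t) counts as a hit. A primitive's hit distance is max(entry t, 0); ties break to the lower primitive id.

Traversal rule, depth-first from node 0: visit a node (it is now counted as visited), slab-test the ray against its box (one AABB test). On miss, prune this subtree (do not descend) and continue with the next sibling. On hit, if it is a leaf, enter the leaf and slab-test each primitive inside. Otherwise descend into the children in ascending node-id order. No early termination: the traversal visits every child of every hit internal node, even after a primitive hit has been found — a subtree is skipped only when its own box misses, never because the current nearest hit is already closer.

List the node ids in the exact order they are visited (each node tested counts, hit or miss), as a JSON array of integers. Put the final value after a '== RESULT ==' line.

Trace the traversal:
N0 x:[13,57/2] y:[-4,27] z:[9,45] -> hit [13,27], descend [3, 4]
  N3 x:[13,57/2] y:[-4,25] z:[32,45] -> miss, prune
  N4 x:[13,47/2] y:[-3,27] z:[9,24] -> hit [13,47/2], descend [2, 6]
    N2 x:[13,15] y:[-3,2] z:[13,24] -> miss, prune
    N6 x:[16,47/2] y:[18,27] z:[9,22] -> hit [18,22] leaf, test {P1@t=19, P6(miss)}

order=[0, 3, 4, 2, 6]  |boxes|=5  |leaves|=1  hit=P1

== RESULT ==
[0, 3, 4, 2, 6]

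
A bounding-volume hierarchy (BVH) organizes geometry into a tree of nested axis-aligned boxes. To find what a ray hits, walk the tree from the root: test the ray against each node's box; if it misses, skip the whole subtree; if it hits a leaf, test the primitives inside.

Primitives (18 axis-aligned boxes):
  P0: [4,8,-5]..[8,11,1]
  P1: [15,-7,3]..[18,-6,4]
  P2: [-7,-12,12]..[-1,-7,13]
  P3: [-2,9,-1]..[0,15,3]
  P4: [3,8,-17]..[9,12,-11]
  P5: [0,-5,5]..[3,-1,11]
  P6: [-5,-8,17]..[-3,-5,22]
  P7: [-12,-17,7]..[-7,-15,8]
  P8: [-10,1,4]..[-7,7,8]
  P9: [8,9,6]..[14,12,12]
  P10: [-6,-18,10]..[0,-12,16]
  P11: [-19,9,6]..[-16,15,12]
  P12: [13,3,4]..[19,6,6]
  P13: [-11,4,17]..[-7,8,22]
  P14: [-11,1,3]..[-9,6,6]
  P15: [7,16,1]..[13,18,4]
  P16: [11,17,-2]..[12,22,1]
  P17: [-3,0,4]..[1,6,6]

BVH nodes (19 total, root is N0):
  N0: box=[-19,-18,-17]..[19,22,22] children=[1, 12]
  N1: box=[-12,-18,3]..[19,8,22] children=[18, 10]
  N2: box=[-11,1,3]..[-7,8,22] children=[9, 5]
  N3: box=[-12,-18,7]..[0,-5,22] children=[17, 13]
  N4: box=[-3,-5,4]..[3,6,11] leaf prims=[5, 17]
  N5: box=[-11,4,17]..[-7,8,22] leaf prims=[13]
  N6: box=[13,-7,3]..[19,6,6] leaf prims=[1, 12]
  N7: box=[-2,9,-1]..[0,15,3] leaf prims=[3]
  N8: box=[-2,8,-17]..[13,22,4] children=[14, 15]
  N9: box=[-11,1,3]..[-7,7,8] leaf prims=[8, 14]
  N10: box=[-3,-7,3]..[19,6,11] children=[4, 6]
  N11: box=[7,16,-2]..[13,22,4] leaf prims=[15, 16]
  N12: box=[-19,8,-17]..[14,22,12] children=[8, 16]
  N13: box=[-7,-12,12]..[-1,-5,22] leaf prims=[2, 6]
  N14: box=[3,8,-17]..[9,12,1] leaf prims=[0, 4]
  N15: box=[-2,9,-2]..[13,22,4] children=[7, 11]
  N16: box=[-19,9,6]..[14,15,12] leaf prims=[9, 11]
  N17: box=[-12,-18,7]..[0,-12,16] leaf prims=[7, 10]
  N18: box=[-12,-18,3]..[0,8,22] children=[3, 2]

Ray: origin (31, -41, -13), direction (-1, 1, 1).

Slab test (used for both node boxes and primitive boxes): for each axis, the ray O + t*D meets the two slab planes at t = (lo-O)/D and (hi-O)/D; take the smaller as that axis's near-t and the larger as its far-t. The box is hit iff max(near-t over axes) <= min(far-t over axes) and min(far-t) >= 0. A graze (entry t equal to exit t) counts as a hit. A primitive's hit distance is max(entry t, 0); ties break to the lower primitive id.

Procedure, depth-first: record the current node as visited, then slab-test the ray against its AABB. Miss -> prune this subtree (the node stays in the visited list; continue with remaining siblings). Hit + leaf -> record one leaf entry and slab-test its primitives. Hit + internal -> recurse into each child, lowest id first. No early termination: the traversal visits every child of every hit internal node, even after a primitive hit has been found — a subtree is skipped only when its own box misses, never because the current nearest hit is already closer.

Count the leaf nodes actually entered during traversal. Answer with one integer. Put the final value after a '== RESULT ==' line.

Trace the traversal:
N0 x:[12,50] y:[23,63] z:[-4,35] -> hit [23,35], descend [1, 12]
  N1 x:[12,43] y:[23,49] z:[16,35] -> hit [23,35], descend [10, 18]
    N10 x:[12,34] y:[34,47] z:[16,24] -> miss, prune
    N18 x:[31,43] y:[23,49] z:[16,35] -> hit [31,35], descend [2, 3]
      N2 x:[38,42] y:[42,49] z:[16,35] -> miss, prune
      N3 x:[31,43] y:[23,36] z:[20,35] -> hit [31,35], descend [13, 17]
        N13 x:[32,38] y:[29,36] z:[25,35] -> hit [32,35] leaf, test {P2(miss), P6@t=34}
        N17 x:[31,43] y:[23,29] z:[20,29] -> miss, prune
  N12 x:[17,50] y:[49,63] z:[-4,25] -> miss, prune

Visited [0, 1, 10, 18, 2, 3, 13, 17, 12]. Tests: 9 box, 1 leaf. Nearest: P6.

== RESULT ==
1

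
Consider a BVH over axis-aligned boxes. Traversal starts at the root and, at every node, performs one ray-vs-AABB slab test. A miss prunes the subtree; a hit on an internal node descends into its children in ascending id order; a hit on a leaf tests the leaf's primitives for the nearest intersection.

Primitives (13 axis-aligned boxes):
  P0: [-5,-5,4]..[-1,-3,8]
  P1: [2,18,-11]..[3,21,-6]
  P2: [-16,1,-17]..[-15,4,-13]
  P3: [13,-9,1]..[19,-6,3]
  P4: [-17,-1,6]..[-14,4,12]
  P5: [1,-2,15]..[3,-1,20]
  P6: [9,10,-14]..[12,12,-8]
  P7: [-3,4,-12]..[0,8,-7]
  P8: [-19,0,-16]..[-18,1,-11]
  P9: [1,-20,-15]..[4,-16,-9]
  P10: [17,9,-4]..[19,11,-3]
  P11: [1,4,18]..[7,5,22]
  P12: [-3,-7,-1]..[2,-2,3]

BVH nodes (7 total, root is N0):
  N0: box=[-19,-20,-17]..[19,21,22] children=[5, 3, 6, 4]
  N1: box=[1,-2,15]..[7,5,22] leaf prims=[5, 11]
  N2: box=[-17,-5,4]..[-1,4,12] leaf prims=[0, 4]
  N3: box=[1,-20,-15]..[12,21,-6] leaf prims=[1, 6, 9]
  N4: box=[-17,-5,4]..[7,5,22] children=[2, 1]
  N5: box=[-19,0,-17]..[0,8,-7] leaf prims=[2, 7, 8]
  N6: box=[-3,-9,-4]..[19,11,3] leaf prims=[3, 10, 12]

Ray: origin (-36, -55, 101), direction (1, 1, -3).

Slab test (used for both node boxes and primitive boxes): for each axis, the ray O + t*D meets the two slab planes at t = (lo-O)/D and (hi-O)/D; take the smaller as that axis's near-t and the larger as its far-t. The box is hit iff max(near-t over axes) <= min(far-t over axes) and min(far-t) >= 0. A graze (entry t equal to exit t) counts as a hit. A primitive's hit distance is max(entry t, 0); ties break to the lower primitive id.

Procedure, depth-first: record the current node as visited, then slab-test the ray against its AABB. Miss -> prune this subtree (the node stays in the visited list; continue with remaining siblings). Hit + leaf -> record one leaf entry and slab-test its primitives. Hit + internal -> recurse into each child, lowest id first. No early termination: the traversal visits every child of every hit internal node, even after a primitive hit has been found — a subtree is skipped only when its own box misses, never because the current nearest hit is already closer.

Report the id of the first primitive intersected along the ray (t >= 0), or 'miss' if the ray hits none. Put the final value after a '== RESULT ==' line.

Trace the traversal:
N0 x:[17,55] y:[35,76] z:[79/3,118/3] -> hit [35,118/3], descend [3, 4, 5, 6]
  N3 x:[37,48] y:[35,76] z:[107/3,116/3] -> hit [37,116/3] leaf, test {P1(miss), P6(miss), P9@t=37}
  N4 x:[19,43] y:[50,60] z:[79/3,97/3] -> miss, prune
  N5 x:[17,36] y:[55,63] z:[36,118/3] -> miss, prune
  N6 x:[33,55] y:[46,66] z:[98/3,35] -> miss, prune

order=[0, 3, 4, 5, 6]  |boxes|=5  |leaves|=1  hit=P9

== RESULT ==
9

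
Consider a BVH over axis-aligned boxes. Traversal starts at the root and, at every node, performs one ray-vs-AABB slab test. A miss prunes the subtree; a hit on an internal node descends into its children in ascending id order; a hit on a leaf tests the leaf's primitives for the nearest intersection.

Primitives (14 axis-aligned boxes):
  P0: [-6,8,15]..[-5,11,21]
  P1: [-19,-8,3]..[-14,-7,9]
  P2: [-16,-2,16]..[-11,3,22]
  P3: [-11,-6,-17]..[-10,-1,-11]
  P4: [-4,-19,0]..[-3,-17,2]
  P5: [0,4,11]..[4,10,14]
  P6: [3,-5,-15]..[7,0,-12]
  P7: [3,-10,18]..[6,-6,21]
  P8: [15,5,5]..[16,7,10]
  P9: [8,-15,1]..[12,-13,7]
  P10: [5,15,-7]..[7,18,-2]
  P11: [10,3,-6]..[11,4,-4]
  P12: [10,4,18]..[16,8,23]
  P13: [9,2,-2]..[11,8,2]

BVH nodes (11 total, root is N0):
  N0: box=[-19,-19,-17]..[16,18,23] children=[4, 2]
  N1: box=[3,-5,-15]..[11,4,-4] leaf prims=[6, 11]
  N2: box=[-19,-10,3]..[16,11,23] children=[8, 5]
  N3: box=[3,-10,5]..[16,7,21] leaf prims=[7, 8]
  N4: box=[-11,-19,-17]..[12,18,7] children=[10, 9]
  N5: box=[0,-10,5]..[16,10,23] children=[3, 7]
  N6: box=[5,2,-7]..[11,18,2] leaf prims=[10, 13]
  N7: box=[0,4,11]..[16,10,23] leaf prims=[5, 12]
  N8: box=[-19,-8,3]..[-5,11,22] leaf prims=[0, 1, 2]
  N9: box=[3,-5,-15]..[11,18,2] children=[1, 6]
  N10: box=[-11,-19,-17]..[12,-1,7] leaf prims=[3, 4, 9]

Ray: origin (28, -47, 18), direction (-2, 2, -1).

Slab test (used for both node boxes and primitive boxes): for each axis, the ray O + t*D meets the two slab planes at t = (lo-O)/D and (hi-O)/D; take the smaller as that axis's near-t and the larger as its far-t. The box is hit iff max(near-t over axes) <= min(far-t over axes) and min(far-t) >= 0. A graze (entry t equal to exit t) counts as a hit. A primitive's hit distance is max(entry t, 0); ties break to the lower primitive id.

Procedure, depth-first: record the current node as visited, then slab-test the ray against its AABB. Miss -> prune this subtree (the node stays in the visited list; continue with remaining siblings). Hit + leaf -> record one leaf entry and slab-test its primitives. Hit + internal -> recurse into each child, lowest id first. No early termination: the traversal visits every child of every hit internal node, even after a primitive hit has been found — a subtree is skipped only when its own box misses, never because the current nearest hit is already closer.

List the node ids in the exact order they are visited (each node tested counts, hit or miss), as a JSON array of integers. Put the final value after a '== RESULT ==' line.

Trace the traversal:
N0 x:[6,47/2] y:[14,65/2] z:[-5,35] -> hit [14,47/2], descend [2, 4]
  N2 x:[6,47/2] y:[37/2,29] z:[-5,15] -> miss, prune
  N4 x:[8,39/2] y:[14,65/2] z:[11,35] -> hit [14,39/2], descend [9, 10]
    N9 x:[17/2,25/2] y:[21,65/2] z:[16,33] -> miss, prune
    N10 x:[8,39/2] y:[14,23] z:[11,35] -> hit [14,39/2] leaf, test {P3(miss), P4(miss), P9(miss)}

5 AABB tests over nodes [0, 2, 4, 9, 10]; 1 leaf entered; closest miss.

== RESULT ==
[0, 2, 4, 9, 10]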